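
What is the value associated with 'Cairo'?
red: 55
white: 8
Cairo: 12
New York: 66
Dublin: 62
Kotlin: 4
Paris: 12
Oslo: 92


Looking up key 'Cairo'
Value: 12

12


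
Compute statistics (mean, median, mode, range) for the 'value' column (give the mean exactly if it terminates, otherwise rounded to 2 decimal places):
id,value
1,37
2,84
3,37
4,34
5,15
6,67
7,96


Data: [37, 84, 37, 34, 15, 67, 96]
Count: 7
Sum: 370
Mean: 370/7 ≈ 52.86 (rounded to 2 decimal places)
Sorted: [15, 34, 37, 37, 67, 84, 96]
Median: 37.0
Mode: 37 (2 times)
Range: 96 - 15 = 81
Min: 15, Max: 96

mean≈52.86, median=37.0, mode=37, range=81


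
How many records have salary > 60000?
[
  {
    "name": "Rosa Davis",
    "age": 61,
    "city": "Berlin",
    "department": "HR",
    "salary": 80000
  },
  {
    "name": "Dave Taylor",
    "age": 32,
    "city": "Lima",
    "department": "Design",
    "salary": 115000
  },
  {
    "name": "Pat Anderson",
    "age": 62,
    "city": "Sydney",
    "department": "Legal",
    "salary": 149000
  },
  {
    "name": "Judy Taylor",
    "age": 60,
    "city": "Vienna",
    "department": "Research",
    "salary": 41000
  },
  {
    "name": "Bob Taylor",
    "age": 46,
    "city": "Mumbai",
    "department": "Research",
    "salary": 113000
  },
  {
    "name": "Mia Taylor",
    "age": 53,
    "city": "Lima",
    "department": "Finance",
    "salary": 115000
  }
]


Data: 6 records
Condition: salary > 60000

Checking each record:
  Rosa Davis: 80000 MATCH
  Dave Taylor: 115000 MATCH
  Pat Anderson: 149000 MATCH
  Judy Taylor: 41000
  Bob Taylor: 113000 MATCH
  Mia Taylor: 115000 MATCH

Count: 5

5


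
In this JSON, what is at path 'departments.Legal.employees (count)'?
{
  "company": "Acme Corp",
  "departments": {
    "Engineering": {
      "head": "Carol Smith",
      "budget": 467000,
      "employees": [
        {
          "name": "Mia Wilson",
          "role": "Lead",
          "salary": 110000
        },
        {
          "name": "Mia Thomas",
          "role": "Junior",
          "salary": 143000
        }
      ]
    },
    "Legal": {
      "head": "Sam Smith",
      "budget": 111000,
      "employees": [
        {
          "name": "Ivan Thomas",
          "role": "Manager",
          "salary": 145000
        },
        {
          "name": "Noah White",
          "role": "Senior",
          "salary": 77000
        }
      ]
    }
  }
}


Path: departments.Legal.employees (count)

Navigate:
  -> departments
  -> Legal
  -> employees (array, length 2)

2


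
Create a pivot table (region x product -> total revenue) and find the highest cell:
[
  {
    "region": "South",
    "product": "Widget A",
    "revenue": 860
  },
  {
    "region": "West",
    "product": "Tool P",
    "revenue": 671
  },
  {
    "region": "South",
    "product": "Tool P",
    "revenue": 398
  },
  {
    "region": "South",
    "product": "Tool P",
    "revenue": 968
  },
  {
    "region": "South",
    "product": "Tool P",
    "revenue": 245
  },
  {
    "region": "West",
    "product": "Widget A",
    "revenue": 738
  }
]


Pivot: region (rows) x product (columns) -> total revenue

     Tool P        Widget A    
South         1611           860  
West           671           738  

Highest: South / Tool P = $1611

South / Tool P = $1611


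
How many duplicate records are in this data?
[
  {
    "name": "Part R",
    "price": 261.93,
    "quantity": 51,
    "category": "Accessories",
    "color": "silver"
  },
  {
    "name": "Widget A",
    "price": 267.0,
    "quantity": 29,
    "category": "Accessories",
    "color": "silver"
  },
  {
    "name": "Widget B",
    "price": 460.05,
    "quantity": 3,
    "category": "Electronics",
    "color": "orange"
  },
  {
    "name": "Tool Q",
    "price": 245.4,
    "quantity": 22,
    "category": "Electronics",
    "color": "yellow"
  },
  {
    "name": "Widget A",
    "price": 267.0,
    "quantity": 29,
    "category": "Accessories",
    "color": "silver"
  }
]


Checking 5 records for duplicates:

  Row 1: Part R ($261.93, qty 51)
  Row 2: Widget A ($267.0, qty 29)
  Row 3: Widget B ($460.05, qty 3)
  Row 4: Tool Q ($245.4, qty 22)
  Row 5: Widget A ($267.0, qty 29) <-- DUPLICATE

Duplicates found: 1
Unique records: 4

1 duplicates, 4 unique


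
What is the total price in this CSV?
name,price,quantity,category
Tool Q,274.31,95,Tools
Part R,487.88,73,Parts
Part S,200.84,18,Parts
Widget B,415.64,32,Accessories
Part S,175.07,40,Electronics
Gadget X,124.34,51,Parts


Computing total price:
Values: [274.31, 487.88, 200.84, 415.64, 175.07, 124.34]
Sum = 1678.08

1678.08


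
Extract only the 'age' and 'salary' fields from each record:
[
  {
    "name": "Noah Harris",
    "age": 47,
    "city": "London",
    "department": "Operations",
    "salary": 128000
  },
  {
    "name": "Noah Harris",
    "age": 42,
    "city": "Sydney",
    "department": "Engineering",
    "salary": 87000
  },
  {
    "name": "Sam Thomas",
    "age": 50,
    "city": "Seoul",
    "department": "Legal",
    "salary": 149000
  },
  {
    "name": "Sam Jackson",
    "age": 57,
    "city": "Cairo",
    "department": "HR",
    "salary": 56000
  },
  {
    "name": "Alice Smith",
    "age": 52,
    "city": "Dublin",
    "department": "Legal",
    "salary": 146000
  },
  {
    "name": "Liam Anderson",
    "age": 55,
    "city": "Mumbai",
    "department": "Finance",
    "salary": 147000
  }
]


Original: 6 records with fields: name, age, city, department, salary
Keep: ['age', 'salary']
Drop: ['name', 'city', 'department']
Result: 6 records, 2 fields each

[
  {
    "age": 47,
    "salary": 128000
  },
  {
    "age": 42,
    "salary": 87000
  },
  {
    "age": 50,
    "salary": 149000
  },
  {
    "age": 57,
    "salary": 56000
  },
  {
    "age": 52,
    "salary": 146000
  },
  {
    "age": 55,
    "salary": 147000
  }
]


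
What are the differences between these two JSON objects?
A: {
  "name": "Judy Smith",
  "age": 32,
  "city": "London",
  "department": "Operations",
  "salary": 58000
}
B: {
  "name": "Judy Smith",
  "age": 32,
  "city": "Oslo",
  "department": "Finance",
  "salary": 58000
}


Comparing each field (in key order):
  name: same
  age: same
  city: DIFFERENT
  department: DIFFERENT
  salary: same
Differences:
  city: London -> Oslo
  department: Operations -> Finance

2 field(s) changed

2 changes: city, department


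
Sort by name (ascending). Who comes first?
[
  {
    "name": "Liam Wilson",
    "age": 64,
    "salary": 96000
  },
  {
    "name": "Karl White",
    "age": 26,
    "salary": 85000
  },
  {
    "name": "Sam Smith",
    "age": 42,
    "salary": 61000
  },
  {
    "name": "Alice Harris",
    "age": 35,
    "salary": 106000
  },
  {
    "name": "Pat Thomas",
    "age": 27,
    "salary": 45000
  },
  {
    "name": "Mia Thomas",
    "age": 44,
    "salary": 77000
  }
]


Sort by: name (ascending)

Sorted order:
  1. Alice Harris (name = Alice Harris)
  2. Karl White (name = Karl White)
  3. Liam Wilson (name = Liam Wilson)
  4. Mia Thomas (name = Mia Thomas)
  5. Pat Thomas (name = Pat Thomas)
  6. Sam Smith (name = Sam Smith)

First: Alice Harris

Alice Harris


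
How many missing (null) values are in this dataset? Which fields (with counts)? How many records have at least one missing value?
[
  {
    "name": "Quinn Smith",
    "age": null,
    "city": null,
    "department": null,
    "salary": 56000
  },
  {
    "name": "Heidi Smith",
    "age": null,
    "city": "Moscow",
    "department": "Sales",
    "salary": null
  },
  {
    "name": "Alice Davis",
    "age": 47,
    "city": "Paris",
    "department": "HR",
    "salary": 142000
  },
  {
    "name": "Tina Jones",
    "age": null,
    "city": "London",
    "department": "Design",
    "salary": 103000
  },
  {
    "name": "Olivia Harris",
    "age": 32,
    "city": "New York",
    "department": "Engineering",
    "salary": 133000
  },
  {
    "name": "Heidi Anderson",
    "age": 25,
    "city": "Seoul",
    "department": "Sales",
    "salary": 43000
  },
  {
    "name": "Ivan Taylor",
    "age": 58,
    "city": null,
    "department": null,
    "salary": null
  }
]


Checking for missing (null) values in 7 records:

  Quinn Smith: age, city, department
  Heidi Smith: age, salary
  Alice Davis: complete
  Tina Jones: age
  Olivia Harris: complete
  Heidi Anderson: complete
  Ivan Taylor: city, department, salary

Per field:
  name: 0 missing
  age: 3 missing
  city: 2 missing
  department: 2 missing
  salary: 2 missing

Total missing values: 9
Records with any missing: 4

9 missing values (age: 3, city: 2, department: 2, salary: 2); 4 incomplete records


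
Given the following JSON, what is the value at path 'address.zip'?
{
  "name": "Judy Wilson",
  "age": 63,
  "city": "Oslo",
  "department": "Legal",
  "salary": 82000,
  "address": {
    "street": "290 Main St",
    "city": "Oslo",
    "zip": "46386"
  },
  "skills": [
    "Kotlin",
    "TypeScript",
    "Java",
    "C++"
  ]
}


Query: address.zip
Path: address -> zip
Value: 46386

46386


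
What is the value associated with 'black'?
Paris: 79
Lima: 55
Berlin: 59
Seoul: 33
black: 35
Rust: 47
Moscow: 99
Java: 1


Looking up key 'black'
Value: 35

35


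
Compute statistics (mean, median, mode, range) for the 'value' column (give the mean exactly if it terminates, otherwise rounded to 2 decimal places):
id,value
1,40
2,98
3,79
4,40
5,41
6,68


Data: [40, 98, 79, 40, 41, 68]
Count: 6
Sum: 366
Mean: 366/6 = 61
Sorted: [40, 40, 41, 68, 79, 98]
Median: 54.5
Mode: 40 (2 times)
Range: 98 - 40 = 58
Min: 40, Max: 98

mean=61, median=54.5, mode=40, range=58


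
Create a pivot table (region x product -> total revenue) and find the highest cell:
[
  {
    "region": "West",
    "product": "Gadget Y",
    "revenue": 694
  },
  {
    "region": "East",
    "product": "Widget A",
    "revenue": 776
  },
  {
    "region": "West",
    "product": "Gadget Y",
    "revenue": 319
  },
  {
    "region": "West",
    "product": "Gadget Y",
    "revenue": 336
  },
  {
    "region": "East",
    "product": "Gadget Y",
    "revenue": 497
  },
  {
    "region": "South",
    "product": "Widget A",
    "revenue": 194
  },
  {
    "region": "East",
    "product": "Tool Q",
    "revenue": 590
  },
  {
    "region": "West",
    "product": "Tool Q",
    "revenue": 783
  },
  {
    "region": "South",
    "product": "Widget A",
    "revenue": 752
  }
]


Pivot: region (rows) x product (columns) -> total revenue

     Gadget Y      Tool Q        Widget A    
East           497           590           776  
South            0             0           946  
West          1349           783             0  

Highest: West / Gadget Y = $1349

West / Gadget Y = $1349


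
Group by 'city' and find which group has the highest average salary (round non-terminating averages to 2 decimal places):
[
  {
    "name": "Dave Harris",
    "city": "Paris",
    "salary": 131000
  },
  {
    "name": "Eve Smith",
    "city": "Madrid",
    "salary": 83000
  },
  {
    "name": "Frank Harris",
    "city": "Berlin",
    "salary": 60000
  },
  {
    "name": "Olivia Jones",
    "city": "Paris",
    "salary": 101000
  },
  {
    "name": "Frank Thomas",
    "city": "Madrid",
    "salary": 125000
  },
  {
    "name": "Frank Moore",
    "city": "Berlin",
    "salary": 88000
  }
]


Group by: city

Groups:
  Berlin: 2 people, avg salary = 148000/2 = $74000
  Madrid: 2 people, avg salary = 208000/2 = $104000
  Paris: 2 people, avg salary = 232000/2 = $116000

Highest average salary: Paris ($116000)

Paris ($116000)


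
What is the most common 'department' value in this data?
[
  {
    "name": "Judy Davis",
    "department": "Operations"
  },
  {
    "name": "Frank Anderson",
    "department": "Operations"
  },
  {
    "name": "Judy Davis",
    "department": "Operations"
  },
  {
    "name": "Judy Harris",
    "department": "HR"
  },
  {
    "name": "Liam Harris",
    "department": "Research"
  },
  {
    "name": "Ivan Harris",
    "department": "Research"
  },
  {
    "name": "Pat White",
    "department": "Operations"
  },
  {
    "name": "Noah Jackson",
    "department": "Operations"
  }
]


Counting 'department' values across 8 records:

  Operations: 5 #####
  Research: 2 ##
  HR: 1 #

Most common: Operations (5 times)

Operations (5 times)


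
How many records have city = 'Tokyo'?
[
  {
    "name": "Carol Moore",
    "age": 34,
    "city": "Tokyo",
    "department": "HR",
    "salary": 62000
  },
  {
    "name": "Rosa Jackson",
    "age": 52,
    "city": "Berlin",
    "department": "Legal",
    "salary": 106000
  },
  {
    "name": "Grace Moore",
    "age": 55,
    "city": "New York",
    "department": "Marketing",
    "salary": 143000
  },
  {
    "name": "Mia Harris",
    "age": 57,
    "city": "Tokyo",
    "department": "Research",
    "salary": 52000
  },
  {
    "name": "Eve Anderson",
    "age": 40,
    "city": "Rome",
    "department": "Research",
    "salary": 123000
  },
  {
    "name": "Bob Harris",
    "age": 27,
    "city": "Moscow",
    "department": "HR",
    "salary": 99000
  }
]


Data: 6 records
Condition: city = 'Tokyo'

Checking each record:
  Carol Moore: Tokyo MATCH
  Rosa Jackson: Berlin
  Grace Moore: New York
  Mia Harris: Tokyo MATCH
  Eve Anderson: Rome
  Bob Harris: Moscow

Count: 2

2


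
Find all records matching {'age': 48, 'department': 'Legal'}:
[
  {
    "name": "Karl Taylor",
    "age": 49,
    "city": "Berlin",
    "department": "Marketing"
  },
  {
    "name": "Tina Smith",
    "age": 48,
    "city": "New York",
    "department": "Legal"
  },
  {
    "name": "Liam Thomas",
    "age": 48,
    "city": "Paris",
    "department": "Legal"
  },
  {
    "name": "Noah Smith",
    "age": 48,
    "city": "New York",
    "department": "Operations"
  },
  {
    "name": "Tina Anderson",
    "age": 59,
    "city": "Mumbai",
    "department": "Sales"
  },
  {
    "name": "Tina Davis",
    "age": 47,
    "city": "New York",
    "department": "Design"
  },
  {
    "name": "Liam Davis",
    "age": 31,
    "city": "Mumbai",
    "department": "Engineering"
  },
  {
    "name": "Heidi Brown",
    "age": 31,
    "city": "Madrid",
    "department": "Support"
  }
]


Search criteria: {'age': 48, 'department': 'Legal'}

Checking 8 records:
  Karl Taylor: {age: 49, department: Marketing}
  Tina Smith: {age: 48, department: Legal} <-- MATCH
  Liam Thomas: {age: 48, department: Legal} <-- MATCH
  Noah Smith: {age: 48, department: Operations}
  Tina Anderson: {age: 59, department: Sales}
  Tina Davis: {age: 47, department: Design}
  Liam Davis: {age: 31, department: Engineering}
  Heidi Brown: {age: 31, department: Support}

Matches: ["Tina Smith", "Liam Thomas"]

["Tina Smith", "Liam Thomas"]


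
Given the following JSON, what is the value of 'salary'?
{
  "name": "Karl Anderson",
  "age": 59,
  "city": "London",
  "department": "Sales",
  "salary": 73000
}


Looking up field 'salary'
Value: 73000

73000


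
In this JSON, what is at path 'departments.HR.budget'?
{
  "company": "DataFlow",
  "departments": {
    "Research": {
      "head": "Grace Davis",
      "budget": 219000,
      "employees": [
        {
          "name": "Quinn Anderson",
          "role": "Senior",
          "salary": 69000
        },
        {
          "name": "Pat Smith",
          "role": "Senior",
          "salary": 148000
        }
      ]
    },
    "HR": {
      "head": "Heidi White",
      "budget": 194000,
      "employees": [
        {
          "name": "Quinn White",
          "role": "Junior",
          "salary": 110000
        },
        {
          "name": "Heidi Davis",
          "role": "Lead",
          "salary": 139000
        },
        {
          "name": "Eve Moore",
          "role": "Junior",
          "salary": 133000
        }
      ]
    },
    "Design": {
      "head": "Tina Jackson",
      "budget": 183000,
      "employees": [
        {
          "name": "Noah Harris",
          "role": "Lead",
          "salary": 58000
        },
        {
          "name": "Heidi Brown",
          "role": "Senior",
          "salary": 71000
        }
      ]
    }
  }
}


Path: departments.HR.budget

Navigate:
  -> departments
  -> HR
  -> budget = 194000

194000


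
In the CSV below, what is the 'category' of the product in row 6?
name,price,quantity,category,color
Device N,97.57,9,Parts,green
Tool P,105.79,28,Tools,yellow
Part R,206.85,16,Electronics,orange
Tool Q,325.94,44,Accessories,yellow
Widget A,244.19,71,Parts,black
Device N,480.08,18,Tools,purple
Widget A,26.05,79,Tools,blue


Query: Row 6 ('Device N'), column 'category'
Value: Tools

Tools


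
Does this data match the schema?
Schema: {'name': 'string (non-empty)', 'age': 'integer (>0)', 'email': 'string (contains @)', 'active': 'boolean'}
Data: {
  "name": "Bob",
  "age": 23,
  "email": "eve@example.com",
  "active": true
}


Validating each field against schema:
  name: OK (non-empty string)
  age: OK (positive integer)
  email: OK (string with @)
  active: OK (boolean)

Result: VALID

VALID


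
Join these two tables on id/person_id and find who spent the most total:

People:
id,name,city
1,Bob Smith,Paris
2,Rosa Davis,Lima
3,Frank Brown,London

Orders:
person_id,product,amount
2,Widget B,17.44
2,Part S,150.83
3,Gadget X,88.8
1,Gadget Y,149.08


Join on: people.id = orders.person_id

Joined rows:
  Rosa Davis (Lima) bought Widget B for $17.44
  Rosa Davis (Lima) bought Part S for $150.83
  Frank Brown (London) bought Gadget X for $88.8
  Bob Smith (Paris) bought Gadget Y for $149.08

Total per person:
  Rosa Davis: $168.27
  Bob Smith: $149.08
  Frank Brown: $88.80

Top spender: Rosa Davis ($168.27)

Rosa Davis ($168.27)


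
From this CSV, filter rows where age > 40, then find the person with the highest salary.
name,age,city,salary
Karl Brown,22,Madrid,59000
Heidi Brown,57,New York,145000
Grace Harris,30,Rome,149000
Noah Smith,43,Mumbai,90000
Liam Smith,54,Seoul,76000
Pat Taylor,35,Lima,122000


Filter: age > 40
Sort by: salary (descending)

Filtered records (3):
  Heidi Brown, age 57, salary $145000
  Noah Smith, age 43, salary $90000
  Liam Smith, age 54, salary $76000

Highest salary: Heidi Brown ($145000)

Heidi Brown


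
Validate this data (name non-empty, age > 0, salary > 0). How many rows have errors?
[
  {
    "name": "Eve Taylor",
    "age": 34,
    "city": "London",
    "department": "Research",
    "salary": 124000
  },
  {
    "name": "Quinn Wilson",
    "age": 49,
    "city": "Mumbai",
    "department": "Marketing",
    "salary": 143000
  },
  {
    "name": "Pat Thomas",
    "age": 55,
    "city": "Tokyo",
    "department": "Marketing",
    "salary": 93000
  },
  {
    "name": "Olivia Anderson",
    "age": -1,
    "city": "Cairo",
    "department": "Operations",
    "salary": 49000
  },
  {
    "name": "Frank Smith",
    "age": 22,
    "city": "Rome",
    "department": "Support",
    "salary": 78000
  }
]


Validating 5 records:
Rules: name non-empty, age > 0, salary > 0

  Row 1 (Eve Taylor): OK
  Row 2 (Quinn Wilson): OK
  Row 3 (Pat Thomas): OK
  Row 4 (Olivia Anderson): negative age: -1
  Row 5 (Frank Smith): OK

Total errors: 1

1 errors


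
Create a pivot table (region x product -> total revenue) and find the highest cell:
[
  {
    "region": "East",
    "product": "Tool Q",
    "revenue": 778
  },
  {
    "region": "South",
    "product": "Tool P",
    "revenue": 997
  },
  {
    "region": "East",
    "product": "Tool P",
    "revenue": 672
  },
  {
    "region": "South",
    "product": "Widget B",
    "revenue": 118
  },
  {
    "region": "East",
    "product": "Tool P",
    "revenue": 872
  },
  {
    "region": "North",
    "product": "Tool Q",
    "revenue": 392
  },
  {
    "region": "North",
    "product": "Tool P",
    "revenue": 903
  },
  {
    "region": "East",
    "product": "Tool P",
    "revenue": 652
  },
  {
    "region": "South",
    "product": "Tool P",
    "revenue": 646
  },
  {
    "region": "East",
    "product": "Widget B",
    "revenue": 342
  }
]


Pivot: region (rows) x product (columns) -> total revenue

     Tool P        Tool Q        Widget B    
East          2196           778           342  
North          903           392             0  
South         1643             0           118  

Highest: East / Tool P = $2196

East / Tool P = $2196


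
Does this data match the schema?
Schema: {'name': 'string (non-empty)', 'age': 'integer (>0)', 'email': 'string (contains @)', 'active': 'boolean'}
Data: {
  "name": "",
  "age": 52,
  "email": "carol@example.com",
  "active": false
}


Validating each field against schema:
  name: FAIL ("" is an empty string)
  age: OK (positive integer)
  email: OK (string with @)
  active: OK (boolean)

Result: INVALID (1 error: name)

INVALID (1 error: name)


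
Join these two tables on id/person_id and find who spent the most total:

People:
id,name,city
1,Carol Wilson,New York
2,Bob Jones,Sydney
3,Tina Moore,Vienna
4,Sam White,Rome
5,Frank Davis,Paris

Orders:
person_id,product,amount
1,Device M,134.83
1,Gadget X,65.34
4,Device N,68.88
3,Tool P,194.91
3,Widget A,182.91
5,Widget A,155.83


Join on: people.id = orders.person_id

Joined rows:
  Carol Wilson (New York) bought Device M for $134.83
  Carol Wilson (New York) bought Gadget X for $65.34
  Sam White (Rome) bought Device N for $68.88
  Tina Moore (Vienna) bought Tool P for $194.91
  Tina Moore (Vienna) bought Widget A for $182.91
  Frank Davis (Paris) bought Widget A for $155.83

Total per person:
  Tina Moore: $377.82
  Carol Wilson: $200.17
  Frank Davis: $155.83
  Sam White: $68.88

Top spender: Tina Moore ($377.82)

Tina Moore ($377.82)


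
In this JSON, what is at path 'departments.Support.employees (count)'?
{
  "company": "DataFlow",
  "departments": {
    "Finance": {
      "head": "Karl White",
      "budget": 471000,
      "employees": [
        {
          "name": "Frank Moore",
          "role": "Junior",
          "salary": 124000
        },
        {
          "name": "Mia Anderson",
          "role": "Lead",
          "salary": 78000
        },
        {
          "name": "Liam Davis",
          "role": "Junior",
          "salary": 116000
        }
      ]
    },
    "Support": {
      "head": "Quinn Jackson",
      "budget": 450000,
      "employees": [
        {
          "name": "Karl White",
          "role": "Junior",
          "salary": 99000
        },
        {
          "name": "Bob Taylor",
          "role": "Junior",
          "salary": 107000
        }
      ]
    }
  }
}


Path: departments.Support.employees (count)

Navigate:
  -> departments
  -> Support
  -> employees (array, length 2)

2


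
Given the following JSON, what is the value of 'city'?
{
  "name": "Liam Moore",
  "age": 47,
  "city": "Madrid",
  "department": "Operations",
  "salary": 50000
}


Looking up field 'city'
Value: Madrid

Madrid


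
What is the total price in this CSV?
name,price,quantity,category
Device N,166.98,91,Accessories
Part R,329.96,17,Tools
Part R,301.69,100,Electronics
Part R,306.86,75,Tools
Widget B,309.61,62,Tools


Computing total price:
Values: [166.98, 329.96, 301.69, 306.86, 309.61]
Sum = 1415.10

1415.10


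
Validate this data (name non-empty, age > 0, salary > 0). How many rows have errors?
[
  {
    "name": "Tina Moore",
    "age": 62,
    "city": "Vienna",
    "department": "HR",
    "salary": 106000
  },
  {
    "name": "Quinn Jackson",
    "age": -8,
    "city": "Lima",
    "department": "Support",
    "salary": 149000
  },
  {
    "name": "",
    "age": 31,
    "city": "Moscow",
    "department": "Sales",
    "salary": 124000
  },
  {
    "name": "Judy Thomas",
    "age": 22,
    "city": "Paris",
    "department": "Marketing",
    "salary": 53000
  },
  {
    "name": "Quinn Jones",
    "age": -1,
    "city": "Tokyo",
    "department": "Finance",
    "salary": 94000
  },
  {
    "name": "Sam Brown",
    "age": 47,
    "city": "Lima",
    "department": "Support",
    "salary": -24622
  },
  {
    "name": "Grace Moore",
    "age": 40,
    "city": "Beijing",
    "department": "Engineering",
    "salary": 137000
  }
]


Validating 7 records:
Rules: name non-empty, age > 0, salary > 0

  Row 1 (Tina Moore): OK
  Row 2 (Quinn Jackson): negative age: -8
  Row 3 (???): empty name
  Row 4 (Judy Thomas): OK
  Row 5 (Quinn Jones): negative age: -1
  Row 6 (Sam Brown): negative salary: -24622
  Row 7 (Grace Moore): OK

Total errors: 4

4 errors


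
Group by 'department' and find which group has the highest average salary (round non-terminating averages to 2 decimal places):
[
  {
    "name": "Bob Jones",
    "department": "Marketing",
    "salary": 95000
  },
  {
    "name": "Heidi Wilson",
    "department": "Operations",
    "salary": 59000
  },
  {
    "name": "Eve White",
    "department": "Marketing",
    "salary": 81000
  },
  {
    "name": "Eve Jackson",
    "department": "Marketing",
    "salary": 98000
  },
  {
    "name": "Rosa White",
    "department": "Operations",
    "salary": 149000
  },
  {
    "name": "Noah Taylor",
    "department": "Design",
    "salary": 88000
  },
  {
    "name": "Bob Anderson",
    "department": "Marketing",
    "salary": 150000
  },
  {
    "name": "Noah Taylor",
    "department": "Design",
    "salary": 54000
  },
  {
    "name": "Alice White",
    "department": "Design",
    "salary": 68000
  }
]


Group by: department

Groups:
  Design: 3 people, avg salary = 210000/3 = $70000
  Marketing: 4 people, avg salary = 424000/4 = $106000
  Operations: 2 people, avg salary = 208000/2 = $104000

Highest average salary: Marketing ($106000)

Marketing ($106000)


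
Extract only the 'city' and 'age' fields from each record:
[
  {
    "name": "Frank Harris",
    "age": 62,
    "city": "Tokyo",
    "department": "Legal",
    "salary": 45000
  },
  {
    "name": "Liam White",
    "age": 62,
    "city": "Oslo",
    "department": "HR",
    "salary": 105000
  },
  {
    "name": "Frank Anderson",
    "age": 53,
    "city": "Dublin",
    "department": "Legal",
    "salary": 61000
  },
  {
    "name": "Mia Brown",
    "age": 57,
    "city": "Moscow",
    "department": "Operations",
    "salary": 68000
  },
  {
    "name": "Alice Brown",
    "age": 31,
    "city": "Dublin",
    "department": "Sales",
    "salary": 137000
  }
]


Original: 5 records with fields: name, age, city, department, salary
Keep: ['city', 'age']
Drop: ['name', 'department', 'salary']
Result: 5 records, 2 fields each

[
  {
    "city": "Tokyo",
    "age": 62
  },
  {
    "city": "Oslo",
    "age": 62
  },
  {
    "city": "Dublin",
    "age": 53
  },
  {
    "city": "Moscow",
    "age": 57
  },
  {
    "city": "Dublin",
    "age": 31
  }
]


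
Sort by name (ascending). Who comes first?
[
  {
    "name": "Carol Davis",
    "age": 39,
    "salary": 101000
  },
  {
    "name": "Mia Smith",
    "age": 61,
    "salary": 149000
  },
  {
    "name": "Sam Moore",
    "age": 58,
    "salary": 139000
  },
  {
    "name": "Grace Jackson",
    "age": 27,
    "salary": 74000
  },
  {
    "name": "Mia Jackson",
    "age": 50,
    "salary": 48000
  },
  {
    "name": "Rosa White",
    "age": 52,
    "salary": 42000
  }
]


Sort by: name (ascending)

Sorted order:
  1. Carol Davis (name = Carol Davis)
  2. Grace Jackson (name = Grace Jackson)
  3. Mia Jackson (name = Mia Jackson)
  4. Mia Smith (name = Mia Smith)
  5. Rosa White (name = Rosa White)
  6. Sam Moore (name = Sam Moore)

First: Carol Davis

Carol Davis


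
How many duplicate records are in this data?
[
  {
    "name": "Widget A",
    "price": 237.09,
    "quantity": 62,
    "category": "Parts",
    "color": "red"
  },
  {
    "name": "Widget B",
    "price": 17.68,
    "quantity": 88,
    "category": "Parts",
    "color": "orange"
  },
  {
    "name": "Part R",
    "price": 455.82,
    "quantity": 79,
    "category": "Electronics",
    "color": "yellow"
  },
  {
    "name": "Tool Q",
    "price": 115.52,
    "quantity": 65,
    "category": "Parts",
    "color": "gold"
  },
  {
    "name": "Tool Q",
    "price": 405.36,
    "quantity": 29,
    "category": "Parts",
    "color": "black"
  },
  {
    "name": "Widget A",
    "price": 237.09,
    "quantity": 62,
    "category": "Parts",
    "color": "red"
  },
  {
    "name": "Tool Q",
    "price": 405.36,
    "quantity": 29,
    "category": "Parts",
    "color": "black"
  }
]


Checking 7 records for duplicates:

  Row 1: Widget A ($237.09, qty 62)
  Row 2: Widget B ($17.68, qty 88)
  Row 3: Part R ($455.82, qty 79)
  Row 4: Tool Q ($115.52, qty 65)
  Row 5: Tool Q ($405.36, qty 29)
  Row 6: Widget A ($237.09, qty 62) <-- DUPLICATE
  Row 7: Tool Q ($405.36, qty 29) <-- DUPLICATE

Duplicates found: 2
Unique records: 5

2 duplicates, 5 unique


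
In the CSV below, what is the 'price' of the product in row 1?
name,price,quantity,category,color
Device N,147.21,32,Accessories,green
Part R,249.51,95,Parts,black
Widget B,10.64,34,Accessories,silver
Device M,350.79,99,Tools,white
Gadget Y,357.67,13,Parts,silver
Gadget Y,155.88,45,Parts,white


Query: Row 1 ('Device N'), column 'price'
Value: 147.21

147.21


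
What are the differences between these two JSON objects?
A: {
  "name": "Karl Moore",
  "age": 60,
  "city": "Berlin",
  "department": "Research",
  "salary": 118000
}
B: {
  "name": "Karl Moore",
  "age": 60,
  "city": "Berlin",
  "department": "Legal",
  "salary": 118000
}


Comparing each field (in key order):
  name: same
  age: same
  city: same
  department: DIFFERENT
  salary: same
Differences:
  department: Research -> Legal

1 field(s) changed

1 change: department


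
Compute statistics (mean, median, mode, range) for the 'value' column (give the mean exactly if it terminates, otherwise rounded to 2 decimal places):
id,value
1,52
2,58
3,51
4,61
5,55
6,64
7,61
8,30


Data: [52, 58, 51, 61, 55, 64, 61, 30]
Count: 8
Sum: 432
Mean: 432/8 = 54
Sorted: [30, 51, 52, 55, 58, 61, 61, 64]
Median: 56.5
Mode: 61 (2 times)
Range: 64 - 30 = 34
Min: 30, Max: 64

mean=54, median=56.5, mode=61, range=34


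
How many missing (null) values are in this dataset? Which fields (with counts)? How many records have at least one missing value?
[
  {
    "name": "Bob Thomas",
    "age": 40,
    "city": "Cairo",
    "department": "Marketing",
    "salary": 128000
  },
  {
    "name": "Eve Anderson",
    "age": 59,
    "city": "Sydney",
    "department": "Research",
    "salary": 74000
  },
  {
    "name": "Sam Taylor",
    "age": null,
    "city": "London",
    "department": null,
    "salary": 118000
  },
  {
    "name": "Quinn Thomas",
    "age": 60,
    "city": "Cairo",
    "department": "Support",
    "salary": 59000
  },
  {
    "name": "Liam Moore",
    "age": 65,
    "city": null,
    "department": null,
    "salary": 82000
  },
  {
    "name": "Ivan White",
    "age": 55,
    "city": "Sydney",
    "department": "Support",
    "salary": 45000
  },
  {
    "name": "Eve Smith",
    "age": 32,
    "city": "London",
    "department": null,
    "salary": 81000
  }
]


Checking for missing (null) values in 7 records:

  Bob Thomas: complete
  Eve Anderson: complete
  Sam Taylor: age, department
  Quinn Thomas: complete
  Liam Moore: city, department
  Ivan White: complete
  Eve Smith: department

Per field:
  name: 0 missing
  age: 1 missing
  city: 1 missing
  department: 3 missing
  salary: 0 missing

Total missing values: 5
Records with any missing: 3

5 missing values (age: 1, city: 1, department: 3); 3 incomplete records


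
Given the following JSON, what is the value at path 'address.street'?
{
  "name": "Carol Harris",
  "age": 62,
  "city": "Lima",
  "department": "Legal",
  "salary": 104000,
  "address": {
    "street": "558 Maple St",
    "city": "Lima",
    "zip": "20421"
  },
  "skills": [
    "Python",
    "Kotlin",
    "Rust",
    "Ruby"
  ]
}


Query: address.street
Path: address -> street
Value: 558 Maple St

558 Maple St


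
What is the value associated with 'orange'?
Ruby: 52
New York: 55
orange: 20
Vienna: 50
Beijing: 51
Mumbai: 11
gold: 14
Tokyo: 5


Looking up key 'orange'
Value: 20

20


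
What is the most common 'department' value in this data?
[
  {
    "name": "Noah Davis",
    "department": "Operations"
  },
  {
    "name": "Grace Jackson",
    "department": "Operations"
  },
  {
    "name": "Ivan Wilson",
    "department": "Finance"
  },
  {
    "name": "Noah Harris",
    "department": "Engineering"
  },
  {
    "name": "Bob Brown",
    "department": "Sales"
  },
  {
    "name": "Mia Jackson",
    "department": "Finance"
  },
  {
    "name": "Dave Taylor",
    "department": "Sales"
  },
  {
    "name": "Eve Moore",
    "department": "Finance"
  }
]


Counting 'department' values across 8 records:

  Finance: 3 ###
  Operations: 2 ##
  Sales: 2 ##
  Engineering: 1 #

Most common: Finance (3 times)

Finance (3 times)


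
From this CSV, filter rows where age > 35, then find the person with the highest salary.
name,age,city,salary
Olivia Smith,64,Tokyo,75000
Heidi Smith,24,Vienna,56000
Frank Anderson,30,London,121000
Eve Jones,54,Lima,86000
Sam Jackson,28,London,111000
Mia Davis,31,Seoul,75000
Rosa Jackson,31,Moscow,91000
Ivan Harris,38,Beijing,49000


Filter: age > 35
Sort by: salary (descending)

Filtered records (3):
  Eve Jones, age 54, salary $86000
  Olivia Smith, age 64, salary $75000
  Ivan Harris, age 38, salary $49000

Highest salary: Eve Jones ($86000)

Eve Jones


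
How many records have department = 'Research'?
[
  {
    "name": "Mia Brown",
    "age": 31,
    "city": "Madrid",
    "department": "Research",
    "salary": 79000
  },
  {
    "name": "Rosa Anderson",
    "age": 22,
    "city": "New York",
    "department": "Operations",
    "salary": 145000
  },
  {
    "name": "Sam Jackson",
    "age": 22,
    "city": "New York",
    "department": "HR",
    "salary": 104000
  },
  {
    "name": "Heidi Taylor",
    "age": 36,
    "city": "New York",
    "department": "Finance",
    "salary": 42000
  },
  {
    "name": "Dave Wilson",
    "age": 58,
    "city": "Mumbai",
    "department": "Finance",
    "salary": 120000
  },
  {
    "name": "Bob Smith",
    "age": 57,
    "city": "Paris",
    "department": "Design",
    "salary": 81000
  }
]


Data: 6 records
Condition: department = 'Research'

Checking each record:
  Mia Brown: Research MATCH
  Rosa Anderson: Operations
  Sam Jackson: HR
  Heidi Taylor: Finance
  Dave Wilson: Finance
  Bob Smith: Design

Count: 1

1


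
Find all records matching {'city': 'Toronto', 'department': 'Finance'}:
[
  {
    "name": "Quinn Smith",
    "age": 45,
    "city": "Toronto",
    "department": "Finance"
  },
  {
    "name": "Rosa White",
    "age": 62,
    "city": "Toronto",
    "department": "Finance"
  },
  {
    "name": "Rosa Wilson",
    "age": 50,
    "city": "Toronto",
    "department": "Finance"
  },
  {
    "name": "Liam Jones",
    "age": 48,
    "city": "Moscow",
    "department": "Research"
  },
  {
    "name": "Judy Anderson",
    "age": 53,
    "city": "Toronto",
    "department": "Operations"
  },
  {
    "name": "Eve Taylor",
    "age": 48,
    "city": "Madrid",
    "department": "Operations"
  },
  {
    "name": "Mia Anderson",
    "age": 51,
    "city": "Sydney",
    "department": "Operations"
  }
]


Search criteria: {'city': 'Toronto', 'department': 'Finance'}

Checking 7 records:
  Quinn Smith: {city: Toronto, department: Finance} <-- MATCH
  Rosa White: {city: Toronto, department: Finance} <-- MATCH
  Rosa Wilson: {city: Toronto, department: Finance} <-- MATCH
  Liam Jones: {city: Moscow, department: Research}
  Judy Anderson: {city: Toronto, department: Operations}
  Eve Taylor: {city: Madrid, department: Operations}
  Mia Anderson: {city: Sydney, department: Operations}

Matches: ["Quinn Smith", "Rosa White", "Rosa Wilson"]

["Quinn Smith", "Rosa White", "Rosa Wilson"]


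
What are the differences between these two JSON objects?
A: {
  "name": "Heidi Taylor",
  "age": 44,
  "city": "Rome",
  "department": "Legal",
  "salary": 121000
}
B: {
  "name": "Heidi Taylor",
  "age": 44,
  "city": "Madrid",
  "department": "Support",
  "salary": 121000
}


Comparing each field (in key order):
  name: same
  age: same
  city: DIFFERENT
  department: DIFFERENT
  salary: same
Differences:
  city: Rome -> Madrid
  department: Legal -> Support

2 field(s) changed

2 changes: city, department


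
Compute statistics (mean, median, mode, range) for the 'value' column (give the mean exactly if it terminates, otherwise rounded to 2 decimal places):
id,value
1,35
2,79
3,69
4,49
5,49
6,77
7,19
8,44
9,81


Data: [35, 79, 69, 49, 49, 77, 19, 44, 81]
Count: 9
Sum: 502
Mean: 502/9 ≈ 55.78 (rounded to 2 decimal places)
Sorted: [19, 35, 44, 49, 49, 69, 77, 79, 81]
Median: 49.0
Mode: 49 (2 times)
Range: 81 - 19 = 62
Min: 19, Max: 81

mean≈55.78, median=49.0, mode=49, range=62


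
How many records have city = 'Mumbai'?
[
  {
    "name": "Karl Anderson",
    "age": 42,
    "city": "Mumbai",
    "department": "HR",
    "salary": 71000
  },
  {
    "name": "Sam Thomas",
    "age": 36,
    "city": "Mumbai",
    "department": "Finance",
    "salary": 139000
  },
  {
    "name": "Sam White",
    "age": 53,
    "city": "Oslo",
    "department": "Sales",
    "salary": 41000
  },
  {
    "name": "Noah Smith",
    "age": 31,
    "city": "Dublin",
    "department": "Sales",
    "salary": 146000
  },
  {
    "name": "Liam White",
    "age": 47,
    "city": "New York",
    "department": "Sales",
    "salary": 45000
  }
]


Data: 5 records
Condition: city = 'Mumbai'

Checking each record:
  Karl Anderson: Mumbai MATCH
  Sam Thomas: Mumbai MATCH
  Sam White: Oslo
  Noah Smith: Dublin
  Liam White: New York

Count: 2

2


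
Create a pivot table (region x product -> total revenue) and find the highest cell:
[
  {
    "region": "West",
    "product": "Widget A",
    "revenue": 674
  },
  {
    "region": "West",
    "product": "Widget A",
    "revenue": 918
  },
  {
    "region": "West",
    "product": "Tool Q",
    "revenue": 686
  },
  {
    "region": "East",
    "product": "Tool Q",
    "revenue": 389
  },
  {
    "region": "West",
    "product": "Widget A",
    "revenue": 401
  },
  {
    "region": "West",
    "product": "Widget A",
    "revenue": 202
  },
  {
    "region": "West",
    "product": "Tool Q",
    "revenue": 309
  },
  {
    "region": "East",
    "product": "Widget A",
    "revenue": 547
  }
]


Pivot: region (rows) x product (columns) -> total revenue

     Tool Q        Widget A    
East           389           547  
West           995          2195  

Highest: West / Widget A = $2195

West / Widget A = $2195


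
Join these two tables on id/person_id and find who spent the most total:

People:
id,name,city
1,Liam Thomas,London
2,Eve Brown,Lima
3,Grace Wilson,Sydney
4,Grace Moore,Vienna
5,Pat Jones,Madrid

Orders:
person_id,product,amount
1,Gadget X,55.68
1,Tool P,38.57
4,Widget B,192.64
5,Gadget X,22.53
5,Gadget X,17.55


Join on: people.id = orders.person_id

Joined rows:
  Liam Thomas (London) bought Gadget X for $55.68
  Liam Thomas (London) bought Tool P for $38.57
  Grace Moore (Vienna) bought Widget B for $192.64
  Pat Jones (Madrid) bought Gadget X for $22.53
  Pat Jones (Madrid) bought Gadget X for $17.55

Total per person:
  Grace Moore: $192.64
  Liam Thomas: $94.25
  Pat Jones: $40.08

Top spender: Grace Moore ($192.64)

Grace Moore ($192.64)


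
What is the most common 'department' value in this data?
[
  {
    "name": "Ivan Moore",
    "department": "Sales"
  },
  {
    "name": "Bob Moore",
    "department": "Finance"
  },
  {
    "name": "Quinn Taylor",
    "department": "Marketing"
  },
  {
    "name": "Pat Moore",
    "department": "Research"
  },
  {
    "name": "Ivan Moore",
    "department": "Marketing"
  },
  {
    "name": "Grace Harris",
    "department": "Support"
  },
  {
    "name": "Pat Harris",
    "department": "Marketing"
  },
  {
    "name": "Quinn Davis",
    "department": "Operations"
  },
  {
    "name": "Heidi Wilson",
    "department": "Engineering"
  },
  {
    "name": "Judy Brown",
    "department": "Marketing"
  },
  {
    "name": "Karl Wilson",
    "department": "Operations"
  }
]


Counting 'department' values across 11 records:

  Marketing: 4 ####
  Operations: 2 ##
  Sales: 1 #
  Finance: 1 #
  Research: 1 #
  Support: 1 #
  Engineering: 1 #

Most common: Marketing (4 times)

Marketing (4 times)


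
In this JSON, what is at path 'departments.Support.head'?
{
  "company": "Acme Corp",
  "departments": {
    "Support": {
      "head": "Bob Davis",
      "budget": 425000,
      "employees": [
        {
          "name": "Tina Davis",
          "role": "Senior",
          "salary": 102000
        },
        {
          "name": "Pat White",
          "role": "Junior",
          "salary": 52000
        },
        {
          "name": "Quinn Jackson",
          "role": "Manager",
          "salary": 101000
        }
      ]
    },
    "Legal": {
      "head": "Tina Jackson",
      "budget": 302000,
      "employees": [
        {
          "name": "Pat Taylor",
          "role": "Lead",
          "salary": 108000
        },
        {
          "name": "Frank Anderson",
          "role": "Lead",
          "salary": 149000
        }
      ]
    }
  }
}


Path: departments.Support.head

Navigate:
  -> departments
  -> Support
  -> head = 'Bob Davis'

Bob Davis
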